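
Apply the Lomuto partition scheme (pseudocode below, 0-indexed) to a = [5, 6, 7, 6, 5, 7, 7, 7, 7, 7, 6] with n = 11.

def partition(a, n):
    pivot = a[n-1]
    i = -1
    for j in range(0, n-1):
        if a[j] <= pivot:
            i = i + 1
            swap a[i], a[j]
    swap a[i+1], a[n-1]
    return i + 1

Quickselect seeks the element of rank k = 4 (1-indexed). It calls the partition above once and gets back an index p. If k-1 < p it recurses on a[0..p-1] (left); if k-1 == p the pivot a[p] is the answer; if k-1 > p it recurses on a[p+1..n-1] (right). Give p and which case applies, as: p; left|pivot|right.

pivot=6, i=-1
j=0: 5≤6, i=0, swap(0,0) ⇒ [5, 6, 7, 6, 5, 7, 7, 7, 7, 7, 6]
j=1: 6≤6, i=1, swap(1,1) ⇒ [5, 6, 7, 6, 5, 7, 7, 7, 7, 7, 6]
j=2: 7>6, skip
j=3: 6≤6, i=2, swap(2,3) ⇒ [5, 6, 6, 7, 5, 7, 7, 7, 7, 7, 6]
j=4: 5≤6, i=3, swap(3,4) ⇒ [5, 6, 6, 5, 7, 7, 7, 7, 7, 7, 6]
j=5: 7>6, skip
j=6: 7>6, skip
j=7: 7>6, skip
j=8: 7>6, skip
j=9: 7>6, skip
swap(4,10) ⇒ [5, 6, 6, 5, 6, 7, 7, 7, 7, 7, 7]; return 4
p = 4; k-1 = 3 < 4 ⇒ left

4; left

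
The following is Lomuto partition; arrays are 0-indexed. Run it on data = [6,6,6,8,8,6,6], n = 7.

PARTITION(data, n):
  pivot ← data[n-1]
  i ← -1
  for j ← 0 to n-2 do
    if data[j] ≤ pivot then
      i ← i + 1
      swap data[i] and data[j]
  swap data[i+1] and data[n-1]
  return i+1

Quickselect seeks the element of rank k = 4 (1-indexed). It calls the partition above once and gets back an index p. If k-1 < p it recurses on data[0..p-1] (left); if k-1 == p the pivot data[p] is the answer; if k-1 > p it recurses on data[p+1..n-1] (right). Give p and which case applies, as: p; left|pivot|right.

4; left

pivot = data[6] = 6; i = -1
j=0: data[0]=6 ≤ 6 → i=0, swap data[0],data[0] (no change) → [6,6,6,8,8,6,6]
j=1: data[1]=6 ≤ 6 → i=1, swap data[1],data[1] (no change) → [6,6,6,8,8,6,6]
j=2: data[2]=6 ≤ 6 → i=2, swap data[2],data[2] (no change) → [6,6,6,8,8,6,6]
j=3: data[3]=8 > 6 → no swap
j=4: data[4]=8 > 6 → no swap
j=5: data[5]=6 ≤ 6 → i=3, swap data[3],data[5] → [6,6,6,6,8,8,6]
final swap data[4],data[6] → [6,6,6,6,6,8,8]; return 4
p = 4; k-1 = 3 < 4 ⇒ left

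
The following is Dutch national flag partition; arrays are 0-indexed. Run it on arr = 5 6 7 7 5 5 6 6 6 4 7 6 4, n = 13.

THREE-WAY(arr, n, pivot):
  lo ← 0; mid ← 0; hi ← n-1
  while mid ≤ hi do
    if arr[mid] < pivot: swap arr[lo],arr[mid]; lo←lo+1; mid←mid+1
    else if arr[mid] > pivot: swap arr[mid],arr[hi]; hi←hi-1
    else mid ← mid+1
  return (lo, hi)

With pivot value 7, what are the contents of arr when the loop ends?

5 6 5 5 6 6 6 4 6 4 7 7 7

pivot = 7; lo=0, mid=0, hi=12
arr[mid]=5<7: swap arr[0],arr[0]; lo=1,mid=1 → 5 6 7 7 5 5 6 6 6 4 7 6 4
arr[mid]=6<7: swap arr[1],arr[1]; lo=2,mid=2 → 5 6 7 7 5 5 6 6 6 4 7 6 4
arr[mid]=7=7: mid=3
arr[mid]=7=7: mid=4
arr[mid]=5<7: swap arr[2],arr[4]; lo=3,mid=5 → 5 6 5 7 7 5 6 6 6 4 7 6 4
arr[mid]=5<7: swap arr[3],arr[5]; lo=4,mid=6 → 5 6 5 5 7 7 6 6 6 4 7 6 4
arr[mid]=6<7: swap arr[4],arr[6]; lo=5,mid=7 → 5 6 5 5 6 7 7 6 6 4 7 6 4
arr[mid]=6<7: swap arr[5],arr[7]; lo=6,mid=8 → 5 6 5 5 6 6 7 7 6 4 7 6 4
arr[mid]=6<7: swap arr[6],arr[8]; lo=7,mid=9 → 5 6 5 5 6 6 6 7 7 4 7 6 4
arr[mid]=4<7: swap arr[7],arr[9]; lo=8,mid=10 → 5 6 5 5 6 6 6 4 7 7 7 6 4
arr[mid]=7=7: mid=11
arr[mid]=6<7: swap arr[8],arr[11]; lo=9,mid=12 → 5 6 5 5 6 6 6 4 6 7 7 7 4
arr[mid]=4<7: swap arr[9],arr[12]; lo=10,mid=13 → 5 6 5 5 6 6 6 4 6 4 7 7 7
end: lo=10, hi=12; arr = 5 6 5 5 6 6 6 4 6 4 7 7 7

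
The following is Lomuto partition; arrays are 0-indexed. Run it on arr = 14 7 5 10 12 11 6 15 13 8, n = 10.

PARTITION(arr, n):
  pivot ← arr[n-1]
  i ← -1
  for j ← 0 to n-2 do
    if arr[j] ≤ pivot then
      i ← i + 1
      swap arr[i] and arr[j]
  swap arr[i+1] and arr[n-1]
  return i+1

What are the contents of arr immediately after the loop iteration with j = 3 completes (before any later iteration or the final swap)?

7 5 14 10 12 11 6 15 13 8

pivot = arr[9] = 8; i = -1
j=0: arr[0]=14 > 8 → no swap
j=1: arr[1]=7 ≤ 8 → i=0, swap arr[0],arr[1] → 7 14 5 10 12 11 6 15 13 8
j=2: arr[2]=5 ≤ 8 → i=1, swap arr[1],arr[2] → 7 5 14 10 12 11 6 15 13 8
j=3: arr[3]=10 > 8 → no swap
(after j=3) arr = 7 5 14 10 12 11 6 15 13 8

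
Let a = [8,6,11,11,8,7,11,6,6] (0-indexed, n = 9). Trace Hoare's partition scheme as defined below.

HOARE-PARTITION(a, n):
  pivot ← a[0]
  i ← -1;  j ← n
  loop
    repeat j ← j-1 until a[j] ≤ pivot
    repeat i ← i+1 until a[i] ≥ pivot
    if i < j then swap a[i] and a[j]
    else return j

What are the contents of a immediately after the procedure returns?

[6,6,6,7,8,11,11,11,8]

pivot=8
j stops at 8 (6), i stops at 0 (8); swap ⇒ [6,6,11,11,8,7,11,6,8]
j stops at 7 (6), i stops at 2 (11); swap ⇒ [6,6,6,11,8,7,11,11,8]
j stops at 5 (7), i stops at 3 (11); swap ⇒ [6,6,6,7,8,11,11,11,8]
j stops at 4, i stops at 4; i≥j ⇒ return 4. a=[6,6,6,7,8,11,11,11,8]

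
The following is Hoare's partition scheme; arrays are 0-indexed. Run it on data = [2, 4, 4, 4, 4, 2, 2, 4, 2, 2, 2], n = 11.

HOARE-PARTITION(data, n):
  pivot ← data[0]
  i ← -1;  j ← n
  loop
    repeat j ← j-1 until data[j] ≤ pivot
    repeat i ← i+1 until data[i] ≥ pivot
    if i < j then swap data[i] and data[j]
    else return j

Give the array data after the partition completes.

[2, 2, 2, 2, 2, 4, 4, 4, 4, 4, 2]

pivot = data[0] = 2; i = -1, j = 11
j→10 (data[10]=2≤2), i→0 (data[0]=2≥2); i<j, swap → [2, 4, 4, 4, 4, 2, 2, 4, 2, 2, 2]
j→9 (data[9]=2≤2), i→1 (data[1]=4≥2); i<j, swap → [2, 2, 4, 4, 4, 2, 2, 4, 2, 4, 2]
j→8 (data[8]=2≤2), i→2 (data[2]=4≥2); i<j, swap → [2, 2, 2, 4, 4, 2, 2, 4, 4, 4, 2]
j→6 (data[6]=2≤2), i→3 (data[3]=4≥2); i<j, swap → [2, 2, 2, 2, 4, 2, 4, 4, 4, 4, 2]
j→5 (data[5]=2≤2), i→4 (data[4]=4≥2); i<j, swap → [2, 2, 2, 2, 2, 4, 4, 4, 4, 4, 2]
j→4, i→5; i≥j, return j=4. data = [2, 2, 2, 2, 2, 4, 4, 4, 4, 4, 2]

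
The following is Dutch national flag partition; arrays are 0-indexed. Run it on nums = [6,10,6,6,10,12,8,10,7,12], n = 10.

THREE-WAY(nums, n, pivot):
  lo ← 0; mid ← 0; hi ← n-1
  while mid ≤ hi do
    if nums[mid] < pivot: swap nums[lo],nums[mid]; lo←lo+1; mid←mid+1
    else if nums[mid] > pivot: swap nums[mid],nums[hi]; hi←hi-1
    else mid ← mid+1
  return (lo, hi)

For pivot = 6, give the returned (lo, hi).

lo=0 mid=0 hi=9
6=6: mid=1
10>6: swap(1,9), hi=8 ⇒ [6,12,6,6,10,12,8,10,7,10]
12>6: swap(1,8), hi=7 ⇒ [6,7,6,6,10,12,8,10,12,10]
7>6: swap(1,7), hi=6 ⇒ [6,10,6,6,10,12,8,7,12,10]
10>6: swap(1,6), hi=5 ⇒ [6,8,6,6,10,12,10,7,12,10]
8>6: swap(1,5), hi=4 ⇒ [6,12,6,6,10,8,10,7,12,10]
12>6: swap(1,4), hi=3 ⇒ [6,10,6,6,12,8,10,7,12,10]
10>6: swap(1,3), hi=2 ⇒ [6,6,6,10,12,8,10,7,12,10]
6=6: mid=2
6=6: mid=3
done. lo=0 hi=2; nums=[6,6,6,10,12,8,10,7,12,10]

(0, 2)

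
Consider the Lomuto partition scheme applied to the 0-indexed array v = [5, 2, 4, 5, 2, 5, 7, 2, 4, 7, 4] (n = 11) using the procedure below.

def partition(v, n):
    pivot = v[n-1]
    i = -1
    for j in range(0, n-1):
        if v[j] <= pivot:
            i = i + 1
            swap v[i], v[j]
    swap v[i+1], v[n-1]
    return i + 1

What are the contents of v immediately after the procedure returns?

pivot=4, i=-1
j=0: 5>4, skip
j=1: 2≤4, i=0, swap(0,1) ⇒ [2, 5, 4, 5, 2, 5, 7, 2, 4, 7, 4]
j=2: 4≤4, i=1, swap(1,2) ⇒ [2, 4, 5, 5, 2, 5, 7, 2, 4, 7, 4]
j=3: 5>4, skip
j=4: 2≤4, i=2, swap(2,4) ⇒ [2, 4, 2, 5, 5, 5, 7, 2, 4, 7, 4]
j=5: 5>4, skip
j=6: 7>4, skip
j=7: 2≤4, i=3, swap(3,7) ⇒ [2, 4, 2, 2, 5, 5, 7, 5, 4, 7, 4]
j=8: 4≤4, i=4, swap(4,8) ⇒ [2, 4, 2, 2, 4, 5, 7, 5, 5, 7, 4]
j=9: 7>4, skip
swap(5,10) ⇒ [2, 4, 2, 2, 4, 4, 7, 5, 5, 7, 5]; return 5

[2, 4, 2, 2, 4, 4, 7, 5, 5, 7, 5]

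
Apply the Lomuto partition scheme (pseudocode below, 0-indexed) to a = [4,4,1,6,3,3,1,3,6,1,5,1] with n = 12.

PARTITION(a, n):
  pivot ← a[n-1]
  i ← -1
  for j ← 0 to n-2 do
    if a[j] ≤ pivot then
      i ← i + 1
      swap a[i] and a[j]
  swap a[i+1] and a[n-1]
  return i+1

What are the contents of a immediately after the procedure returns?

[1,1,1,1,3,3,4,3,6,4,5,6]

pivot=1, i=-1
j=0: 4>1, skip
j=1: 4>1, skip
j=2: 1≤1, i=0, swap(0,2) ⇒ [1,4,4,6,3,3,1,3,6,1,5,1]
j=3: 6>1, skip
j=4: 3>1, skip
j=5: 3>1, skip
j=6: 1≤1, i=1, swap(1,6) ⇒ [1,1,4,6,3,3,4,3,6,1,5,1]
j=7: 3>1, skip
j=8: 6>1, skip
j=9: 1≤1, i=2, swap(2,9) ⇒ [1,1,1,6,3,3,4,3,6,4,5,1]
j=10: 5>1, skip
swap(3,11) ⇒ [1,1,1,1,3,3,4,3,6,4,5,6]; return 3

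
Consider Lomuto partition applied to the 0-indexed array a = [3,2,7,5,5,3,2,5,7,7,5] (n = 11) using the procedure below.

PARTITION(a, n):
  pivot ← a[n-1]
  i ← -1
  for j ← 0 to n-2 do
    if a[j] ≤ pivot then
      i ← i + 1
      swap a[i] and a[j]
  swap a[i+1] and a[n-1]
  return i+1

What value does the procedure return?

pivot=5, i=-1
j=0: 3≤5, i=0, swap(0,0) ⇒ [3,2,7,5,5,3,2,5,7,7,5]
j=1: 2≤5, i=1, swap(1,1) ⇒ [3,2,7,5,5,3,2,5,7,7,5]
j=2: 7>5, skip
j=3: 5≤5, i=2, swap(2,3) ⇒ [3,2,5,7,5,3,2,5,7,7,5]
j=4: 5≤5, i=3, swap(3,4) ⇒ [3,2,5,5,7,3,2,5,7,7,5]
j=5: 3≤5, i=4, swap(4,5) ⇒ [3,2,5,5,3,7,2,5,7,7,5]
j=6: 2≤5, i=5, swap(5,6) ⇒ [3,2,5,5,3,2,7,5,7,7,5]
j=7: 5≤5, i=6, swap(6,7) ⇒ [3,2,5,5,3,2,5,7,7,7,5]
j=8: 7>5, skip
j=9: 7>5, skip
swap(7,10) ⇒ [3,2,5,5,3,2,5,5,7,7,7]; return 7

7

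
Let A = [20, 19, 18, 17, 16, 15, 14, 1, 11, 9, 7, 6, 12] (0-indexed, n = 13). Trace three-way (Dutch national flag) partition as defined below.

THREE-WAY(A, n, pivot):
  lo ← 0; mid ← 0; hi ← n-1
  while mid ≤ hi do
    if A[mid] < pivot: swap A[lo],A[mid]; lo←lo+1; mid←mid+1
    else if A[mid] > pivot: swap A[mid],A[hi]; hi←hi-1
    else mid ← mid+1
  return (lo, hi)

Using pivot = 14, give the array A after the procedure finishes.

lo=0 mid=0 hi=12
20>14: swap(0,12), hi=11 ⇒ [12, 19, 18, 17, 16, 15, 14, 1, 11, 9, 7, 6, 20]
12<14: swap(0,0), lo=1 mid=1 ⇒ [12, 19, 18, 17, 16, 15, 14, 1, 11, 9, 7, 6, 20]
19>14: swap(1,11), hi=10 ⇒ [12, 6, 18, 17, 16, 15, 14, 1, 11, 9, 7, 19, 20]
6<14: swap(1,1), lo=2 mid=2 ⇒ [12, 6, 18, 17, 16, 15, 14, 1, 11, 9, 7, 19, 20]
18>14: swap(2,10), hi=9 ⇒ [12, 6, 7, 17, 16, 15, 14, 1, 11, 9, 18, 19, 20]
7<14: swap(2,2), lo=3 mid=3 ⇒ [12, 6, 7, 17, 16, 15, 14, 1, 11, 9, 18, 19, 20]
17>14: swap(3,9), hi=8 ⇒ [12, 6, 7, 9, 16, 15, 14, 1, 11, 17, 18, 19, 20]
9<14: swap(3,3), lo=4 mid=4 ⇒ [12, 6, 7, 9, 16, 15, 14, 1, 11, 17, 18, 19, 20]
16>14: swap(4,8), hi=7 ⇒ [12, 6, 7, 9, 11, 15, 14, 1, 16, 17, 18, 19, 20]
11<14: swap(4,4), lo=5 mid=5 ⇒ [12, 6, 7, 9, 11, 15, 14, 1, 16, 17, 18, 19, 20]
15>14: swap(5,7), hi=6 ⇒ [12, 6, 7, 9, 11, 1, 14, 15, 16, 17, 18, 19, 20]
1<14: swap(5,5), lo=6 mid=6 ⇒ [12, 6, 7, 9, 11, 1, 14, 15, 16, 17, 18, 19, 20]
14=14: mid=7
done. lo=6 hi=6; A=[12, 6, 7, 9, 11, 1, 14, 15, 16, 17, 18, 19, 20]

[12, 6, 7, 9, 11, 1, 14, 15, 16, 17, 18, 19, 20]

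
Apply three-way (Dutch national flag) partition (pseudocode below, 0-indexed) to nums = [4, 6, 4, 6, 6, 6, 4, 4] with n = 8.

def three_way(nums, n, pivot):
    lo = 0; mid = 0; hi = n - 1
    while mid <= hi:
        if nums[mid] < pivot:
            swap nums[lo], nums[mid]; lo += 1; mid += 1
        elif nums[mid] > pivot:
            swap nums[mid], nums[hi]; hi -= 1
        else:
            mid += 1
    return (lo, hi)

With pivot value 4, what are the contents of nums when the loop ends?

[4, 4, 4, 4, 6, 6, 6, 6]

pivot = 4; lo=0, mid=0, hi=7
nums[mid]=4=4: mid=1
nums[mid]=6>4: swap nums[1],nums[7]; hi=6 → [4, 4, 4, 6, 6, 6, 4, 6]
nums[mid]=4=4: mid=2
nums[mid]=4=4: mid=3
nums[mid]=6>4: swap nums[3],nums[6]; hi=5 → [4, 4, 4, 4, 6, 6, 6, 6]
nums[mid]=4=4: mid=4
nums[mid]=6>4: swap nums[4],nums[5]; hi=4 → [4, 4, 4, 4, 6, 6, 6, 6]
nums[mid]=6>4: swap nums[4],nums[4]; hi=3 → [4, 4, 4, 4, 6, 6, 6, 6]
end: lo=0, hi=3; nums = [4, 4, 4, 4, 6, 6, 6, 6]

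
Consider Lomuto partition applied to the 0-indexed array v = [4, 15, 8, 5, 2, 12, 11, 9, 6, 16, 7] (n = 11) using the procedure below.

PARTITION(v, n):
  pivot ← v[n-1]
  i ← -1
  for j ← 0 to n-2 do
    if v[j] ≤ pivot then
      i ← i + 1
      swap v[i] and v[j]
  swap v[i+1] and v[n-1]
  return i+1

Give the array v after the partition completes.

[4, 5, 2, 6, 7, 12, 11, 9, 15, 16, 8]

pivot = v[10] = 7; i = -1
j=0: v[0]=4 ≤ 7 → i=0, swap v[0],v[0] (no change) → [4, 15, 8, 5, 2, 12, 11, 9, 6, 16, 7]
j=1: v[1]=15 > 7 → no swap
j=2: v[2]=8 > 7 → no swap
j=3: v[3]=5 ≤ 7 → i=1, swap v[1],v[3] → [4, 5, 8, 15, 2, 12, 11, 9, 6, 16, 7]
j=4: v[4]=2 ≤ 7 → i=2, swap v[2],v[4] → [4, 5, 2, 15, 8, 12, 11, 9, 6, 16, 7]
j=5: v[5]=12 > 7 → no swap
j=6: v[6]=11 > 7 → no swap
j=7: v[7]=9 > 7 → no swap
j=8: v[8]=6 ≤ 7 → i=3, swap v[3],v[8] → [4, 5, 2, 6, 8, 12, 11, 9, 15, 16, 7]
j=9: v[9]=16 > 7 → no swap
final swap v[4],v[10] → [4, 5, 2, 6, 7, 12, 11, 9, 15, 16, 8]; return 4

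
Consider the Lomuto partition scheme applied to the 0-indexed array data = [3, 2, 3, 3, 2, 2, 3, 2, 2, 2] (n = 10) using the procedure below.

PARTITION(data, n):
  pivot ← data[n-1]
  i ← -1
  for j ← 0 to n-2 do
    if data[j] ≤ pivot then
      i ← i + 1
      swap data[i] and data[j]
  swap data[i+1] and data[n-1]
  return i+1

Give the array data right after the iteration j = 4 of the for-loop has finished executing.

pivot = data[9] = 2; i = -1
j=0: data[0]=3 > 2 → no swap
j=1: data[1]=2 ≤ 2 → i=0, swap data[0],data[1] → [2, 3, 3, 3, 2, 2, 3, 2, 2, 2]
j=2: data[2]=3 > 2 → no swap
j=3: data[3]=3 > 2 → no swap
j=4: data[4]=2 ≤ 2 → i=1, swap data[1],data[4] → [2, 2, 3, 3, 3, 2, 3, 2, 2, 2]
(after j=4) data = [2, 2, 3, 3, 3, 2, 3, 2, 2, 2]

[2, 2, 3, 3, 3, 2, 3, 2, 2, 2]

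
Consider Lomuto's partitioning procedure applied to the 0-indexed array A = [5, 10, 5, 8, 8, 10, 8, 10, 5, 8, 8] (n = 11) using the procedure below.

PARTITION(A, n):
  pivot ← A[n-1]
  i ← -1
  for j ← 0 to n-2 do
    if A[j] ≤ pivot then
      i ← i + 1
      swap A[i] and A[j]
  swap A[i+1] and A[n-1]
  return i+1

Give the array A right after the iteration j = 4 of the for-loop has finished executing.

pivot=8, i=-1
j=0: 5≤8, i=0, swap(0,0) ⇒ [5, 10, 5, 8, 8, 10, 8, 10, 5, 8, 8]
j=1: 10>8, skip
j=2: 5≤8, i=1, swap(1,2) ⇒ [5, 5, 10, 8, 8, 10, 8, 10, 5, 8, 8]
j=3: 8≤8, i=2, swap(2,3) ⇒ [5, 5, 8, 10, 8, 10, 8, 10, 5, 8, 8]
j=4: 8≤8, i=3, swap(3,4) ⇒ [5, 5, 8, 8, 10, 10, 8, 10, 5, 8, 8]
(after j=4) A = [5, 5, 8, 8, 10, 10, 8, 10, 5, 8, 8]

[5, 5, 8, 8, 10, 10, 8, 10, 5, 8, 8]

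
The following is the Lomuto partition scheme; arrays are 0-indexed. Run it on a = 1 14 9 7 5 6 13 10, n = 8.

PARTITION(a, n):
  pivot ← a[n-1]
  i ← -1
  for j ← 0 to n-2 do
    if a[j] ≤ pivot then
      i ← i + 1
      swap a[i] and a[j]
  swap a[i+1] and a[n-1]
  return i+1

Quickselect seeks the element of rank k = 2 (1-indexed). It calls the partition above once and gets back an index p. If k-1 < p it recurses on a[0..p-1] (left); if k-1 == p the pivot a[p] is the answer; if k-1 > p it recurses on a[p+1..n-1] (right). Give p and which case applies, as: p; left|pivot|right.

pivot = a[7] = 10; i = -1
j=0: a[0]=1 ≤ 10 → i=0, swap a[0],a[0] (no change) → 1 14 9 7 5 6 13 10
j=1: a[1]=14 > 10 → no swap
j=2: a[2]=9 ≤ 10 → i=1, swap a[1],a[2] → 1 9 14 7 5 6 13 10
j=3: a[3]=7 ≤ 10 → i=2, swap a[2],a[3] → 1 9 7 14 5 6 13 10
j=4: a[4]=5 ≤ 10 → i=3, swap a[3],a[4] → 1 9 7 5 14 6 13 10
j=5: a[5]=6 ≤ 10 → i=4, swap a[4],a[5] → 1 9 7 5 6 14 13 10
j=6: a[6]=13 > 10 → no swap
final swap a[5],a[7] → 1 9 7 5 6 10 13 14; return 5
p = 5; k-1 = 1 < 5 ⇒ left

5; left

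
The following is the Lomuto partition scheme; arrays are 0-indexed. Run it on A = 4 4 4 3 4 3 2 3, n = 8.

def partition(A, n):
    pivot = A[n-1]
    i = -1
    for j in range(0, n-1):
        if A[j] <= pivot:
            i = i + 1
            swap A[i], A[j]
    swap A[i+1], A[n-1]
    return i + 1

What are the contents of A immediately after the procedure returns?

3 3 2 3 4 4 4 4

pivot=3, i=-1
j=0: 4>3, skip
j=1: 4>3, skip
j=2: 4>3, skip
j=3: 3≤3, i=0, swap(0,3) ⇒ 3 4 4 4 4 3 2 3
j=4: 4>3, skip
j=5: 3≤3, i=1, swap(1,5) ⇒ 3 3 4 4 4 4 2 3
j=6: 2≤3, i=2, swap(2,6) ⇒ 3 3 2 4 4 4 4 3
swap(3,7) ⇒ 3 3 2 3 4 4 4 4; return 3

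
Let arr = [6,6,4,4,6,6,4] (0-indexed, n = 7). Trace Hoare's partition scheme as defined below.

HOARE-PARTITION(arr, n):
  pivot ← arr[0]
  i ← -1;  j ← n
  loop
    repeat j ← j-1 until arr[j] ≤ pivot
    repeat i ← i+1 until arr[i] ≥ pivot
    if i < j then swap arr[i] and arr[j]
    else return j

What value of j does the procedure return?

4

pivot=6
j stops at 6 (4), i stops at 0 (6); swap ⇒ [4,6,4,4,6,6,6]
j stops at 5 (6), i stops at 1 (6); swap ⇒ [4,6,4,4,6,6,6]
j stops at 4, i stops at 4; i≥j ⇒ return 4. arr=[4,6,4,4,6,6,6]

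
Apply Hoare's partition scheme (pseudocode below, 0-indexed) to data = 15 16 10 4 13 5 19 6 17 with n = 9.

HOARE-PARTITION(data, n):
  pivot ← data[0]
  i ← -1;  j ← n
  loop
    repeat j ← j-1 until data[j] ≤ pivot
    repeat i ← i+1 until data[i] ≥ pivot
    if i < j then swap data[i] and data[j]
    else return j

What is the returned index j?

pivot=15
j stops at 7 (6), i stops at 0 (15); swap ⇒ 6 16 10 4 13 5 19 15 17
j stops at 5 (5), i stops at 1 (16); swap ⇒ 6 5 10 4 13 16 19 15 17
j stops at 4, i stops at 5; i≥j ⇒ return 4. data=6 5 10 4 13 16 19 15 17

4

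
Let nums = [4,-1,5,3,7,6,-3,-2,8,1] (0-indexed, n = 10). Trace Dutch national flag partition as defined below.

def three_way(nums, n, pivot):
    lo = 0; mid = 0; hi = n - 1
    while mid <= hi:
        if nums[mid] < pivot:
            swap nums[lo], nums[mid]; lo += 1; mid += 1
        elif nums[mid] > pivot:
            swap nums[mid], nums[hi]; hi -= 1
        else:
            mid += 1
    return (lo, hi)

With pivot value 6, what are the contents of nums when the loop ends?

[4,-1,5,3,1,-3,-2,6,8,7]

lo=0 mid=0 hi=9
4<6: swap(0,0), lo=1 mid=1 ⇒ [4,-1,5,3,7,6,-3,-2,8,1]
-1<6: swap(1,1), lo=2 mid=2 ⇒ [4,-1,5,3,7,6,-3,-2,8,1]
5<6: swap(2,2), lo=3 mid=3 ⇒ [4,-1,5,3,7,6,-3,-2,8,1]
3<6: swap(3,3), lo=4 mid=4 ⇒ [4,-1,5,3,7,6,-3,-2,8,1]
7>6: swap(4,9), hi=8 ⇒ [4,-1,5,3,1,6,-3,-2,8,7]
1<6: swap(4,4), lo=5 mid=5 ⇒ [4,-1,5,3,1,6,-3,-2,8,7]
6=6: mid=6
-3<6: swap(5,6), lo=6 mid=7 ⇒ [4,-1,5,3,1,-3,6,-2,8,7]
-2<6: swap(6,7), lo=7 mid=8 ⇒ [4,-1,5,3,1,-3,-2,6,8,7]
8>6: swap(8,8), hi=7 ⇒ [4,-1,5,3,1,-3,-2,6,8,7]
done. lo=7 hi=7; nums=[4,-1,5,3,1,-3,-2,6,8,7]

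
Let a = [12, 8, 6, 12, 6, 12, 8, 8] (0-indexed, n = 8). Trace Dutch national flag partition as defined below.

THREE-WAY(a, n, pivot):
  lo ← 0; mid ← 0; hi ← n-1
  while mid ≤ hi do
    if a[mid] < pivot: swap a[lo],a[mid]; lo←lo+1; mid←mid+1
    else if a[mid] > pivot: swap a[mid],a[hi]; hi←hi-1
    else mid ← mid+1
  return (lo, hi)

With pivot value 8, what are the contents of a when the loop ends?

[6, 6, 8, 8, 8, 12, 12, 12]

pivot = 8; lo=0, mid=0, hi=7
a[mid]=12>8: swap a[0],a[7]; hi=6 → [8, 8, 6, 12, 6, 12, 8, 12]
a[mid]=8=8: mid=1
a[mid]=8=8: mid=2
a[mid]=6<8: swap a[0],a[2]; lo=1,mid=3 → [6, 8, 8, 12, 6, 12, 8, 12]
a[mid]=12>8: swap a[3],a[6]; hi=5 → [6, 8, 8, 8, 6, 12, 12, 12]
a[mid]=8=8: mid=4
a[mid]=6<8: swap a[1],a[4]; lo=2,mid=5 → [6, 6, 8, 8, 8, 12, 12, 12]
a[mid]=12>8: swap a[5],a[5]; hi=4 → [6, 6, 8, 8, 8, 12, 12, 12]
end: lo=2, hi=4; a = [6, 6, 8, 8, 8, 12, 12, 12]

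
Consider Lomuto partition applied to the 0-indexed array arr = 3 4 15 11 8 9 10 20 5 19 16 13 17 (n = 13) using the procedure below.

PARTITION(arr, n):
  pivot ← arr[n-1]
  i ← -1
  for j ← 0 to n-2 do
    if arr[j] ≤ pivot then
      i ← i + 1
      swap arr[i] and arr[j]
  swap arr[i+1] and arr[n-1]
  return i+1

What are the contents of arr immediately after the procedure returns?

3 4 15 11 8 9 10 5 16 13 17 19 20

pivot = arr[12] = 17; i = -1
j=0: arr[0]=3 ≤ 17 → i=0, swap arr[0],arr[0] (no change) → 3 4 15 11 8 9 10 20 5 19 16 13 17
j=1: arr[1]=4 ≤ 17 → i=1, swap arr[1],arr[1] (no change) → 3 4 15 11 8 9 10 20 5 19 16 13 17
j=2: arr[2]=15 ≤ 17 → i=2, swap arr[2],arr[2] (no change) → 3 4 15 11 8 9 10 20 5 19 16 13 17
j=3: arr[3]=11 ≤ 17 → i=3, swap arr[3],arr[3] (no change) → 3 4 15 11 8 9 10 20 5 19 16 13 17
j=4: arr[4]=8 ≤ 17 → i=4, swap arr[4],arr[4] (no change) → 3 4 15 11 8 9 10 20 5 19 16 13 17
j=5: arr[5]=9 ≤ 17 → i=5, swap arr[5],arr[5] (no change) → 3 4 15 11 8 9 10 20 5 19 16 13 17
j=6: arr[6]=10 ≤ 17 → i=6, swap arr[6],arr[6] (no change) → 3 4 15 11 8 9 10 20 5 19 16 13 17
j=7: arr[7]=20 > 17 → no swap
j=8: arr[8]=5 ≤ 17 → i=7, swap arr[7],arr[8] → 3 4 15 11 8 9 10 5 20 19 16 13 17
j=9: arr[9]=19 > 17 → no swap
j=10: arr[10]=16 ≤ 17 → i=8, swap arr[8],arr[10] → 3 4 15 11 8 9 10 5 16 19 20 13 17
j=11: arr[11]=13 ≤ 17 → i=9, swap arr[9],arr[11] → 3 4 15 11 8 9 10 5 16 13 20 19 17
final swap arr[10],arr[12] → 3 4 15 11 8 9 10 5 16 13 17 19 20; return 10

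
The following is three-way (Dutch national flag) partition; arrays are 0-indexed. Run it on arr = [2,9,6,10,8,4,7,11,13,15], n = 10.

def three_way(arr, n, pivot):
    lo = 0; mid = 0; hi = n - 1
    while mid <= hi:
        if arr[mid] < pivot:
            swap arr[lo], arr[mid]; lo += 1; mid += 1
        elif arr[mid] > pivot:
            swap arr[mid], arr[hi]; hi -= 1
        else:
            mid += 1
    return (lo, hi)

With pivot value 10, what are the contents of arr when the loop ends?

[2,9,6,8,4,7,10,13,15,11]

pivot = 10; lo=0, mid=0, hi=9
arr[mid]=2<10: swap arr[0],arr[0]; lo=1,mid=1 → [2,9,6,10,8,4,7,11,13,15]
arr[mid]=9<10: swap arr[1],arr[1]; lo=2,mid=2 → [2,9,6,10,8,4,7,11,13,15]
arr[mid]=6<10: swap arr[2],arr[2]; lo=3,mid=3 → [2,9,6,10,8,4,7,11,13,15]
arr[mid]=10=10: mid=4
arr[mid]=8<10: swap arr[3],arr[4]; lo=4,mid=5 → [2,9,6,8,10,4,7,11,13,15]
arr[mid]=4<10: swap arr[4],arr[5]; lo=5,mid=6 → [2,9,6,8,4,10,7,11,13,15]
arr[mid]=7<10: swap arr[5],arr[6]; lo=6,mid=7 → [2,9,6,8,4,7,10,11,13,15]
arr[mid]=11>10: swap arr[7],arr[9]; hi=8 → [2,9,6,8,4,7,10,15,13,11]
arr[mid]=15>10: swap arr[7],arr[8]; hi=7 → [2,9,6,8,4,7,10,13,15,11]
arr[mid]=13>10: swap arr[7],arr[7]; hi=6 → [2,9,6,8,4,7,10,13,15,11]
end: lo=6, hi=6; arr = [2,9,6,8,4,7,10,13,15,11]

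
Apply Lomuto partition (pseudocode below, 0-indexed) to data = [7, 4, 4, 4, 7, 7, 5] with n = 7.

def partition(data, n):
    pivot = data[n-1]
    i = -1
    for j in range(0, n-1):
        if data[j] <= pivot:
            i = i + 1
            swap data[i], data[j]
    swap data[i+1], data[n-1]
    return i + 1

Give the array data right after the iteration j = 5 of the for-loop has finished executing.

pivot = data[6] = 5; i = -1
j=0: data[0]=7 > 5 → no swap
j=1: data[1]=4 ≤ 5 → i=0, swap data[0],data[1] → [4, 7, 4, 4, 7, 7, 5]
j=2: data[2]=4 ≤ 5 → i=1, swap data[1],data[2] → [4, 4, 7, 4, 7, 7, 5]
j=3: data[3]=4 ≤ 5 → i=2, swap data[2],data[3] → [4, 4, 4, 7, 7, 7, 5]
j=4: data[4]=7 > 5 → no swap
j=5: data[5]=7 > 5 → no swap
(after j=5) data = [4, 4, 4, 7, 7, 7, 5]

[4, 4, 4, 7, 7, 7, 5]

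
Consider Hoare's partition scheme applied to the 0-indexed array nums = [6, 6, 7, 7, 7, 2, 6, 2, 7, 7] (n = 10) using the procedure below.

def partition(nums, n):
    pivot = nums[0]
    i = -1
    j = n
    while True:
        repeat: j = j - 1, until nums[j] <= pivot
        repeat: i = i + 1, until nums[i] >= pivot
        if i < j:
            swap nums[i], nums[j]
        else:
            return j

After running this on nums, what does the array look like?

pivot = nums[0] = 6; i = -1, j = 10
j→7 (nums[7]=2≤6), i→0 (nums[0]=6≥6); i<j, swap → [2, 6, 7, 7, 7, 2, 6, 6, 7, 7]
j→6 (nums[6]=6≤6), i→1 (nums[1]=6≥6); i<j, swap → [2, 6, 7, 7, 7, 2, 6, 6, 7, 7]
j→5 (nums[5]=2≤6), i→2 (nums[2]=7≥6); i<j, swap → [2, 6, 2, 7, 7, 7, 6, 6, 7, 7]
j→2, i→3; i≥j, return j=2. nums = [2, 6, 2, 7, 7, 7, 6, 6, 7, 7]

[2, 6, 2, 7, 7, 7, 6, 6, 7, 7]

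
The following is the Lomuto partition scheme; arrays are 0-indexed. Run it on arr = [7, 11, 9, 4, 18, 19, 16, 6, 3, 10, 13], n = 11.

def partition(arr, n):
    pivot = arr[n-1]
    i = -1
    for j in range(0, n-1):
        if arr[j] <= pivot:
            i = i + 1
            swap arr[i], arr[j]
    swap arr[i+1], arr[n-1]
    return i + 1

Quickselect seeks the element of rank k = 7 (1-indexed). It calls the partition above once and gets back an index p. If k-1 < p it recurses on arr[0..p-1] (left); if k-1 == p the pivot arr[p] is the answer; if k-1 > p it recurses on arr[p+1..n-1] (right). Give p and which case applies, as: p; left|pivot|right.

pivot = arr[10] = 13; i = -1
j=0: arr[0]=7 ≤ 13 → i=0, swap arr[0],arr[0] (no change) → [7, 11, 9, 4, 18, 19, 16, 6, 3, 10, 13]
j=1: arr[1]=11 ≤ 13 → i=1, swap arr[1],arr[1] (no change) → [7, 11, 9, 4, 18, 19, 16, 6, 3, 10, 13]
j=2: arr[2]=9 ≤ 13 → i=2, swap arr[2],arr[2] (no change) → [7, 11, 9, 4, 18, 19, 16, 6, 3, 10, 13]
j=3: arr[3]=4 ≤ 13 → i=3, swap arr[3],arr[3] (no change) → [7, 11, 9, 4, 18, 19, 16, 6, 3, 10, 13]
j=4: arr[4]=18 > 13 → no swap
j=5: arr[5]=19 > 13 → no swap
j=6: arr[6]=16 > 13 → no swap
j=7: arr[7]=6 ≤ 13 → i=4, swap arr[4],arr[7] → [7, 11, 9, 4, 6, 19, 16, 18, 3, 10, 13]
j=8: arr[8]=3 ≤ 13 → i=5, swap arr[5],arr[8] → [7, 11, 9, 4, 6, 3, 16, 18, 19, 10, 13]
j=9: arr[9]=10 ≤ 13 → i=6, swap arr[6],arr[9] → [7, 11, 9, 4, 6, 3, 10, 18, 19, 16, 13]
final swap arr[7],arr[10] → [7, 11, 9, 4, 6, 3, 10, 13, 19, 16, 18]; return 7
p = 7; k-1 = 6 < 7 ⇒ left

7; left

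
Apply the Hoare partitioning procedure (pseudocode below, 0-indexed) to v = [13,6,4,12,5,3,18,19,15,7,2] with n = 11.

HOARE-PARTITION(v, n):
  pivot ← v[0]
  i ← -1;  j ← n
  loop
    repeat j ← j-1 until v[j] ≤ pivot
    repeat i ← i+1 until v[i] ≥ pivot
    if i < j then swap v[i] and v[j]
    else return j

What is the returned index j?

pivot = v[0] = 13; i = -1, j = 11
j→10 (v[10]=2≤13), i→0 (v[0]=13≥13); i<j, swap → [2,6,4,12,5,3,18,19,15,7,13]
j→9 (v[9]=7≤13), i→6 (v[6]=18≥13); i<j, swap → [2,6,4,12,5,3,7,19,15,18,13]
j→6, i→7; i≥j, return j=6. v = [2,6,4,12,5,3,7,19,15,18,13]

6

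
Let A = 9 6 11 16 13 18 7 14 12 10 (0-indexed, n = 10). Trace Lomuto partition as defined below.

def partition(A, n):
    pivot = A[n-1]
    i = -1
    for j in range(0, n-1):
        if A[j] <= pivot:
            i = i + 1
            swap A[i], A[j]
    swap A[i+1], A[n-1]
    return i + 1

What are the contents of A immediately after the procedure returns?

pivot = A[9] = 10; i = -1
j=0: A[0]=9 ≤ 10 → i=0, swap A[0],A[0] (no change) → 9 6 11 16 13 18 7 14 12 10
j=1: A[1]=6 ≤ 10 → i=1, swap A[1],A[1] (no change) → 9 6 11 16 13 18 7 14 12 10
j=2: A[2]=11 > 10 → no swap
j=3: A[3]=16 > 10 → no swap
j=4: A[4]=13 > 10 → no swap
j=5: A[5]=18 > 10 → no swap
j=6: A[6]=7 ≤ 10 → i=2, swap A[2],A[6] → 9 6 7 16 13 18 11 14 12 10
j=7: A[7]=14 > 10 → no swap
j=8: A[8]=12 > 10 → no swap
final swap A[3],A[9] → 9 6 7 10 13 18 11 14 12 16; return 3

9 6 7 10 13 18 11 14 12 16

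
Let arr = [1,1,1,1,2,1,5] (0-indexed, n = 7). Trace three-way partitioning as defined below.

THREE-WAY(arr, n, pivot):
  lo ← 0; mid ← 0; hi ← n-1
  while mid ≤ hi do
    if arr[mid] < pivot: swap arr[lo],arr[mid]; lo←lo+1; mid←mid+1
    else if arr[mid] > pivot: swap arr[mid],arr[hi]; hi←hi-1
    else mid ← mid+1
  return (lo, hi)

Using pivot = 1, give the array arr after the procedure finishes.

pivot = 1; lo=0, mid=0, hi=6
arr[mid]=1=1: mid=1
arr[mid]=1=1: mid=2
arr[mid]=1=1: mid=3
arr[mid]=1=1: mid=4
arr[mid]=2>1: swap arr[4],arr[6]; hi=5 → [1,1,1,1,5,1,2]
arr[mid]=5>1: swap arr[4],arr[5]; hi=4 → [1,1,1,1,1,5,2]
arr[mid]=1=1: mid=5
end: lo=0, hi=4; arr = [1,1,1,1,1,5,2]

[1,1,1,1,1,5,2]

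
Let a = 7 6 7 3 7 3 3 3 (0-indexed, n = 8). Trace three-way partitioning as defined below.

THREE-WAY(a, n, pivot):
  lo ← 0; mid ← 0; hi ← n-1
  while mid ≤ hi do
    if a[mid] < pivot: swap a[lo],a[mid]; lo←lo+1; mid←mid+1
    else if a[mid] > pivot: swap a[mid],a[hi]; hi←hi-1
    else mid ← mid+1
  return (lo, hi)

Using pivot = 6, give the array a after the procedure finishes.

lo=0 mid=0 hi=7
7>6: swap(0,7), hi=6 ⇒ 3 6 7 3 7 3 3 7
3<6: swap(0,0), lo=1 mid=1 ⇒ 3 6 7 3 7 3 3 7
6=6: mid=2
7>6: swap(2,6), hi=5 ⇒ 3 6 3 3 7 3 7 7
3<6: swap(1,2), lo=2 mid=3 ⇒ 3 3 6 3 7 3 7 7
3<6: swap(2,3), lo=3 mid=4 ⇒ 3 3 3 6 7 3 7 7
7>6: swap(4,5), hi=4 ⇒ 3 3 3 6 3 7 7 7
3<6: swap(3,4), lo=4 mid=5 ⇒ 3 3 3 3 6 7 7 7
done. lo=4 hi=4; a=3 3 3 3 6 7 7 7

3 3 3 3 6 7 7 7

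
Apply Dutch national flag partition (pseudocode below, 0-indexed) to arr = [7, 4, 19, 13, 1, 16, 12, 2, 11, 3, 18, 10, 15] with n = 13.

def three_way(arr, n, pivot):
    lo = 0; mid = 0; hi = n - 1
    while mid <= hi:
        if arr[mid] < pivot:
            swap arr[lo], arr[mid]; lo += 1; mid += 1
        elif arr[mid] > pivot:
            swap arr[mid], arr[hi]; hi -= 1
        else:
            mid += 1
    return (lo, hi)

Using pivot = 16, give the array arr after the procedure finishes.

[7, 4, 15, 13, 1, 12, 2, 11, 3, 10, 16, 18, 19]

lo=0 mid=0 hi=12
7<16: swap(0,0), lo=1 mid=1 ⇒ [7, 4, 19, 13, 1, 16, 12, 2, 11, 3, 18, 10, 15]
4<16: swap(1,1), lo=2 mid=2 ⇒ [7, 4, 19, 13, 1, 16, 12, 2, 11, 3, 18, 10, 15]
19>16: swap(2,12), hi=11 ⇒ [7, 4, 15, 13, 1, 16, 12, 2, 11, 3, 18, 10, 19]
15<16: swap(2,2), lo=3 mid=3 ⇒ [7, 4, 15, 13, 1, 16, 12, 2, 11, 3, 18, 10, 19]
13<16: swap(3,3), lo=4 mid=4 ⇒ [7, 4, 15, 13, 1, 16, 12, 2, 11, 3, 18, 10, 19]
1<16: swap(4,4), lo=5 mid=5 ⇒ [7, 4, 15, 13, 1, 16, 12, 2, 11, 3, 18, 10, 19]
16=16: mid=6
12<16: swap(5,6), lo=6 mid=7 ⇒ [7, 4, 15, 13, 1, 12, 16, 2, 11, 3, 18, 10, 19]
2<16: swap(6,7), lo=7 mid=8 ⇒ [7, 4, 15, 13, 1, 12, 2, 16, 11, 3, 18, 10, 19]
11<16: swap(7,8), lo=8 mid=9 ⇒ [7, 4, 15, 13, 1, 12, 2, 11, 16, 3, 18, 10, 19]
3<16: swap(8,9), lo=9 mid=10 ⇒ [7, 4, 15, 13, 1, 12, 2, 11, 3, 16, 18, 10, 19]
18>16: swap(10,11), hi=10 ⇒ [7, 4, 15, 13, 1, 12, 2, 11, 3, 16, 10, 18, 19]
10<16: swap(9,10), lo=10 mid=11 ⇒ [7, 4, 15, 13, 1, 12, 2, 11, 3, 10, 16, 18, 19]
done. lo=10 hi=10; arr=[7, 4, 15, 13, 1, 12, 2, 11, 3, 10, 16, 18, 19]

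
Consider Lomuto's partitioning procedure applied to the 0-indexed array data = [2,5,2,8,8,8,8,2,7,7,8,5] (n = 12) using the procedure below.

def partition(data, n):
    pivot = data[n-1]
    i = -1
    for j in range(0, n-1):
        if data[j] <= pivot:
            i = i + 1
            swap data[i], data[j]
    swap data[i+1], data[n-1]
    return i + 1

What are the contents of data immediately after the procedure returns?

[2,5,2,2,5,8,8,8,7,7,8,8]

pivot = data[11] = 5; i = -1
j=0: data[0]=2 ≤ 5 → i=0, swap data[0],data[0] (no change) → [2,5,2,8,8,8,8,2,7,7,8,5]
j=1: data[1]=5 ≤ 5 → i=1, swap data[1],data[1] (no change) → [2,5,2,8,8,8,8,2,7,7,8,5]
j=2: data[2]=2 ≤ 5 → i=2, swap data[2],data[2] (no change) → [2,5,2,8,8,8,8,2,7,7,8,5]
j=3: data[3]=8 > 5 → no swap
j=4: data[4]=8 > 5 → no swap
j=5: data[5]=8 > 5 → no swap
j=6: data[6]=8 > 5 → no swap
j=7: data[7]=2 ≤ 5 → i=3, swap data[3],data[7] → [2,5,2,2,8,8,8,8,7,7,8,5]
j=8: data[8]=7 > 5 → no swap
j=9: data[9]=7 > 5 → no swap
j=10: data[10]=8 > 5 → no swap
final swap data[4],data[11] → [2,5,2,2,5,8,8,8,7,7,8,8]; return 4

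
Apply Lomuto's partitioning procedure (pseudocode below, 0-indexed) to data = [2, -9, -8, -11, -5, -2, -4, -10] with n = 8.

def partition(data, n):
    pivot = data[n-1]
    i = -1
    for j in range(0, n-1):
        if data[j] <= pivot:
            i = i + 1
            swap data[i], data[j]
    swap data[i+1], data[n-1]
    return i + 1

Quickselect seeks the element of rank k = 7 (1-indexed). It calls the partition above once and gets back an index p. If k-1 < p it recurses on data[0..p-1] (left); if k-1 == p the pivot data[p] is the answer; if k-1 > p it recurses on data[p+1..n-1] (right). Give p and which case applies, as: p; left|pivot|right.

1; right

pivot = data[7] = -10; i = -1
j=0: data[0]=2 > -10 → no swap
j=1: data[1]=-9 > -10 → no swap
j=2: data[2]=-8 > -10 → no swap
j=3: data[3]=-11 ≤ -10 → i=0, swap data[0],data[3] → [-11, -9, -8, 2, -5, -2, -4, -10]
j=4: data[4]=-5 > -10 → no swap
j=5: data[5]=-2 > -10 → no swap
j=6: data[6]=-4 > -10 → no swap
final swap data[1],data[7] → [-11, -10, -8, 2, -5, -2, -4, -9]; return 1
p = 1; k-1 = 6 > 1 ⇒ right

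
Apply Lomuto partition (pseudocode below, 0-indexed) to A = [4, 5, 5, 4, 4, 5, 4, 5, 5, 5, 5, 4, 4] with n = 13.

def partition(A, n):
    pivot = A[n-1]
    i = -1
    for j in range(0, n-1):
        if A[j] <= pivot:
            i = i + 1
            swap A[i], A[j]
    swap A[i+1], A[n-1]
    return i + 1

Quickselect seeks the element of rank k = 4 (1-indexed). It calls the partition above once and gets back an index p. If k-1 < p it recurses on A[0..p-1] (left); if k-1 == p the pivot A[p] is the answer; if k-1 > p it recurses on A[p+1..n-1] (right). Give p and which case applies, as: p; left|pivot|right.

pivot=4, i=-1
j=0: 4≤4, i=0, swap(0,0) ⇒ [4, 5, 5, 4, 4, 5, 4, 5, 5, 5, 5, 4, 4]
j=1: 5>4, skip
j=2: 5>4, skip
j=3: 4≤4, i=1, swap(1,3) ⇒ [4, 4, 5, 5, 4, 5, 4, 5, 5, 5, 5, 4, 4]
j=4: 4≤4, i=2, swap(2,4) ⇒ [4, 4, 4, 5, 5, 5, 4, 5, 5, 5, 5, 4, 4]
j=5: 5>4, skip
j=6: 4≤4, i=3, swap(3,6) ⇒ [4, 4, 4, 4, 5, 5, 5, 5, 5, 5, 5, 4, 4]
j=7: 5>4, skip
j=8: 5>4, skip
j=9: 5>4, skip
j=10: 5>4, skip
j=11: 4≤4, i=4, swap(4,11) ⇒ [4, 4, 4, 4, 4, 5, 5, 5, 5, 5, 5, 5, 4]
swap(5,12) ⇒ [4, 4, 4, 4, 4, 4, 5, 5, 5, 5, 5, 5, 5]; return 5
p = 5; k-1 = 3 < 5 ⇒ left

5; left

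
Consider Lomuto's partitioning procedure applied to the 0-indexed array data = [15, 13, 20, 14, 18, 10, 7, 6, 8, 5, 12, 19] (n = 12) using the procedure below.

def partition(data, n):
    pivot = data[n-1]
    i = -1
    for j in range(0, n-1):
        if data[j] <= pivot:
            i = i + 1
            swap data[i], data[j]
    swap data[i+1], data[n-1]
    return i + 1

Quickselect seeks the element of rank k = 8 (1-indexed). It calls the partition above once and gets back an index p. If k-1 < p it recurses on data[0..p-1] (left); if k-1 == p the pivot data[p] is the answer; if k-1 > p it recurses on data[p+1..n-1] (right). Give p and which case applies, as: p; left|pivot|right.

10; left

pivot = data[11] = 19; i = -1
j=0: data[0]=15 ≤ 19 → i=0, swap data[0],data[0] (no change) → [15, 13, 20, 14, 18, 10, 7, 6, 8, 5, 12, 19]
j=1: data[1]=13 ≤ 19 → i=1, swap data[1],data[1] (no change) → [15, 13, 20, 14, 18, 10, 7, 6, 8, 5, 12, 19]
j=2: data[2]=20 > 19 → no swap
j=3: data[3]=14 ≤ 19 → i=2, swap data[2],data[3] → [15, 13, 14, 20, 18, 10, 7, 6, 8, 5, 12, 19]
j=4: data[4]=18 ≤ 19 → i=3, swap data[3],data[4] → [15, 13, 14, 18, 20, 10, 7, 6, 8, 5, 12, 19]
j=5: data[5]=10 ≤ 19 → i=4, swap data[4],data[5] → [15, 13, 14, 18, 10, 20, 7, 6, 8, 5, 12, 19]
j=6: data[6]=7 ≤ 19 → i=5, swap data[5],data[6] → [15, 13, 14, 18, 10, 7, 20, 6, 8, 5, 12, 19]
j=7: data[7]=6 ≤ 19 → i=6, swap data[6],data[7] → [15, 13, 14, 18, 10, 7, 6, 20, 8, 5, 12, 19]
j=8: data[8]=8 ≤ 19 → i=7, swap data[7],data[8] → [15, 13, 14, 18, 10, 7, 6, 8, 20, 5, 12, 19]
j=9: data[9]=5 ≤ 19 → i=8, swap data[8],data[9] → [15, 13, 14, 18, 10, 7, 6, 8, 5, 20, 12, 19]
j=10: data[10]=12 ≤ 19 → i=9, swap data[9],data[10] → [15, 13, 14, 18, 10, 7, 6, 8, 5, 12, 20, 19]
final swap data[10],data[11] → [15, 13, 14, 18, 10, 7, 6, 8, 5, 12, 19, 20]; return 10
p = 10; k-1 = 7 < 10 ⇒ left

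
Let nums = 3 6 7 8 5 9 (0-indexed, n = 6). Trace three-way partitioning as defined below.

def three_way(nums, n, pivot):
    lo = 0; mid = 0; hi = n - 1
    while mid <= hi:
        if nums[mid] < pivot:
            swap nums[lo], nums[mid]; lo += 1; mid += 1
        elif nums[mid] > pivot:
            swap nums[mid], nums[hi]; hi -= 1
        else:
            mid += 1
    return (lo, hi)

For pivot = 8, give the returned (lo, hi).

pivot = 8; lo=0, mid=0, hi=5
nums[mid]=3<8: swap nums[0],nums[0]; lo=1,mid=1 → 3 6 7 8 5 9
nums[mid]=6<8: swap nums[1],nums[1]; lo=2,mid=2 → 3 6 7 8 5 9
nums[mid]=7<8: swap nums[2],nums[2]; lo=3,mid=3 → 3 6 7 8 5 9
nums[mid]=8=8: mid=4
nums[mid]=5<8: swap nums[3],nums[4]; lo=4,mid=5 → 3 6 7 5 8 9
nums[mid]=9>8: swap nums[5],nums[5]; hi=4 → 3 6 7 5 8 9
end: lo=4, hi=4; nums = 3 6 7 5 8 9

(4, 4)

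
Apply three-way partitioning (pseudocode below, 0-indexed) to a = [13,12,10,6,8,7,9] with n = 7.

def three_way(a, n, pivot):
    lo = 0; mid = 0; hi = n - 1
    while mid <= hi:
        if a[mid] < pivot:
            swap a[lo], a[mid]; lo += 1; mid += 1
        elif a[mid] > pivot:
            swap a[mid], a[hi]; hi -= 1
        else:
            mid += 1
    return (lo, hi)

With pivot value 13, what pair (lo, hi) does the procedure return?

(6, 6)

pivot = 13; lo=0, mid=0, hi=6
a[mid]=13=13: mid=1
a[mid]=12<13: swap a[0],a[1]; lo=1,mid=2 → [12,13,10,6,8,7,9]
a[mid]=10<13: swap a[1],a[2]; lo=2,mid=3 → [12,10,13,6,8,7,9]
a[mid]=6<13: swap a[2],a[3]; lo=3,mid=4 → [12,10,6,13,8,7,9]
a[mid]=8<13: swap a[3],a[4]; lo=4,mid=5 → [12,10,6,8,13,7,9]
a[mid]=7<13: swap a[4],a[5]; lo=5,mid=6 → [12,10,6,8,7,13,9]
a[mid]=9<13: swap a[5],a[6]; lo=6,mid=7 → [12,10,6,8,7,9,13]
end: lo=6, hi=6; a = [12,10,6,8,7,9,13]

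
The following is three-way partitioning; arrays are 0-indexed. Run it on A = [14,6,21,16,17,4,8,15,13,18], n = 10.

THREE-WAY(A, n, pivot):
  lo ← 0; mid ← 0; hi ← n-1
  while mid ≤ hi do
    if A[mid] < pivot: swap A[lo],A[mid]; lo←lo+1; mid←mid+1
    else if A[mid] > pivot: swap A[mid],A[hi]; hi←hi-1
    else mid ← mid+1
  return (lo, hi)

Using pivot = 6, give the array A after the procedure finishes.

[4,6,16,17,21,8,15,13,18,14]

pivot = 6; lo=0, mid=0, hi=9
A[mid]=14>6: swap A[0],A[9]; hi=8 → [18,6,21,16,17,4,8,15,13,14]
A[mid]=18>6: swap A[0],A[8]; hi=7 → [13,6,21,16,17,4,8,15,18,14]
A[mid]=13>6: swap A[0],A[7]; hi=6 → [15,6,21,16,17,4,8,13,18,14]
A[mid]=15>6: swap A[0],A[6]; hi=5 → [8,6,21,16,17,4,15,13,18,14]
A[mid]=8>6: swap A[0],A[5]; hi=4 → [4,6,21,16,17,8,15,13,18,14]
A[mid]=4<6: swap A[0],A[0]; lo=1,mid=1 → [4,6,21,16,17,8,15,13,18,14]
A[mid]=6=6: mid=2
A[mid]=21>6: swap A[2],A[4]; hi=3 → [4,6,17,16,21,8,15,13,18,14]
A[mid]=17>6: swap A[2],A[3]; hi=2 → [4,6,16,17,21,8,15,13,18,14]
A[mid]=16>6: swap A[2],A[2]; hi=1 → [4,6,16,17,21,8,15,13,18,14]
end: lo=1, hi=1; A = [4,6,16,17,21,8,15,13,18,14]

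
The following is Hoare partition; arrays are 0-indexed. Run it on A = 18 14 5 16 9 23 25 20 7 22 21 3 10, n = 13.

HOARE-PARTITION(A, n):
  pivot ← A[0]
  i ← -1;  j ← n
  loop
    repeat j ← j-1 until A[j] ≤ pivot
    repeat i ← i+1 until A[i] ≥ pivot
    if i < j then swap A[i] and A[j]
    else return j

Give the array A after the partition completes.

10 14 5 16 9 3 7 20 25 22 21 23 18

pivot=18
j stops at 12 (10), i stops at 0 (18); swap ⇒ 10 14 5 16 9 23 25 20 7 22 21 3 18
j stops at 11 (3), i stops at 5 (23); swap ⇒ 10 14 5 16 9 3 25 20 7 22 21 23 18
j stops at 8 (7), i stops at 6 (25); swap ⇒ 10 14 5 16 9 3 7 20 25 22 21 23 18
j stops at 6, i stops at 7; i≥j ⇒ return 6. A=10 14 5 16 9 3 7 20 25 22 21 23 18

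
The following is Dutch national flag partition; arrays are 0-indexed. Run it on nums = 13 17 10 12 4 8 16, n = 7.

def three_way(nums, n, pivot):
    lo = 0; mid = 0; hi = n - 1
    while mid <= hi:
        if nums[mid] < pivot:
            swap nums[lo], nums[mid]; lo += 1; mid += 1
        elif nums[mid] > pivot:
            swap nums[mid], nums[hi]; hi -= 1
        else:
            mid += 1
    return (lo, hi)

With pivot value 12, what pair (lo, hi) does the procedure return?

(3, 3)

pivot = 12; lo=0, mid=0, hi=6
nums[mid]=13>12: swap nums[0],nums[6]; hi=5 → 16 17 10 12 4 8 13
nums[mid]=16>12: swap nums[0],nums[5]; hi=4 → 8 17 10 12 4 16 13
nums[mid]=8<12: swap nums[0],nums[0]; lo=1,mid=1 → 8 17 10 12 4 16 13
nums[mid]=17>12: swap nums[1],nums[4]; hi=3 → 8 4 10 12 17 16 13
nums[mid]=4<12: swap nums[1],nums[1]; lo=2,mid=2 → 8 4 10 12 17 16 13
nums[mid]=10<12: swap nums[2],nums[2]; lo=3,mid=3 → 8 4 10 12 17 16 13
nums[mid]=12=12: mid=4
end: lo=3, hi=3; nums = 8 4 10 12 17 16 13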